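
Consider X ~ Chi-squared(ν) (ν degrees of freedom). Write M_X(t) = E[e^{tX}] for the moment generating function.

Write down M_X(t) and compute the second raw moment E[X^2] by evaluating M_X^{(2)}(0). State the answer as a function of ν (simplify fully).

E[X^2] = d^2M/dt^2 |_{t=0} = ν*(ν + 2)

M_X(t) = (1 - 2*t)^(-ν/2)
dM/dt = -ν/(2*t*(1 - 2*t)^(ν/2) - (1 - 2*t)^(ν/2))
d^2M/dt^2 = (ν^2 + 2*ν)/(4*t^2*(1 - 2*t)^(ν/2) - 4*t*(1 - 2*t)^(ν/2) + (1 - 2*t)^(ν/2))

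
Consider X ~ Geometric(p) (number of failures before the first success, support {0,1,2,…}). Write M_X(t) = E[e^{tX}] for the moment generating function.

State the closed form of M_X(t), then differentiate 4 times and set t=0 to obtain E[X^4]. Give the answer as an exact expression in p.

M_X(t) = p/(-(1 - p)*e^(t) + 1)
dM/dt = (-p^2*e^(t) + p*e^(t))/(p^2*e^(2*t) - 2*p*e^(2*t) + 2*p*e^(t) + e^(2*t) - 2*e^(t) + 1)

E[X^4] = d^4M/dt^4 |_{t=0} = 1 - 15/p + 50/p^2 - 60/p^3 + 24/p^4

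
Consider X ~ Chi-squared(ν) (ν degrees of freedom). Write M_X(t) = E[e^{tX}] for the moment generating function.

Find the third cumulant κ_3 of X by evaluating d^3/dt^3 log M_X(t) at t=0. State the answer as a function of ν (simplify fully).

M_X(t) = (1 - 2*t)^(-ν/2)
K_X(t) = log M_X(t) = -ν*log(1 - 2*t)/2
dK/dt = -ν/(2*t - 1)
d^2K/dt^2 = 2*ν/(4*t^2 - 4*t + 1)
d^3K/dt^3 = -8*ν/(8*t^3 - 12*t^2 + 6*t - 1)

κ_3 = d^3K/dt^3 |_{t=0} = 8*ν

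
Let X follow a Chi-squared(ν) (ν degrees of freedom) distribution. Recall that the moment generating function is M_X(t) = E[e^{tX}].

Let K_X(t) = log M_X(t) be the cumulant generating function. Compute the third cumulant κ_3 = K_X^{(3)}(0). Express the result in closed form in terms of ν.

κ_3 = K′′′(0) = 8*ν

M_X(t) = (1 - 2*t)^(-ν/2)
K_X(t) = log M_X(t) = -ν*log(1 - 2*t)/2
K′(t) = -ν/(2*t - 1)
K′′(t) = 2*ν/(4*t^2 - 4*t + 1)
K′′′(t) = -8*ν/(8*t^3 - 12*t^2 + 6*t - 1)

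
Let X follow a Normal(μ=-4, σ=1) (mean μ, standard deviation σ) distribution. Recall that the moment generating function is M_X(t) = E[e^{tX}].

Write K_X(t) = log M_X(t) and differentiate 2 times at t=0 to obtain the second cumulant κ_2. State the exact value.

M_X(t) = e^(t^2/2 - 4*t)
K_X(t) = log M_X(t) = t^2/2 - 4*t
dK/dt = t - 4
d^2K/dt^2 = 1

κ_2 = d^2K/dt^2 |_{t=0} = 1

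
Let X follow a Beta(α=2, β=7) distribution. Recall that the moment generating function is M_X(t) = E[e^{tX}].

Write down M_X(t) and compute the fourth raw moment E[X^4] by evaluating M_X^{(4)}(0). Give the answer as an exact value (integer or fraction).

M_X(t) = ₁F₁(2; 9; t)
D^4[M](t) = ₁F₁(6; 13; t)/99

E[X^4] = D^4[M](0) = 1/99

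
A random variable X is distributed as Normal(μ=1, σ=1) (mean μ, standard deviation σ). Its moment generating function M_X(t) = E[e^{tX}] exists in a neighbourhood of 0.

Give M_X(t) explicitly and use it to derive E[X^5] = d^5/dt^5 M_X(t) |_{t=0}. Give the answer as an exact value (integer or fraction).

M_X(t) = e^(t^2/2 + t)
dM/dt = t*e^(t)*e^(t^2/2) + e^(t)*e^(t^2/2)
d^2M/dt^2 = t^2*e^(t)*e^(t^2/2) + 2*t*e^(t)*e^(t^2/2) + 2*e^(t)*e^(t^2/2)
d^3M/dt^3 = t^3*e^(t)*e^(t^2/2) + 3*t^2*e^(t)*e^(t^2/2) + 6*t*e^(t)*e^(t^2/2) + 4*e^(t)*e^(t^2/2)
d^4M/dt^4 = t^4*e^(t)*e^(t^2/2) + 4*t^3*e^(t)*e^(t^2/2) + 12*t^2*e^(t)*e^(t^2/2) + 16*t*e^(t)*e^(t^2/2) + 10*e^(t)*e^(t^2/2)
d^5M/dt^5 = t^5*e^(t)*e^(t^2/2) + 5*t^4*e^(t)*e^(t^2/2) + 20*t^3*e^(t)*e^(t^2/2) + 40*t^2*e^(t)*e^(t^2/2) + 50*t*e^(t)*e^(t^2/2) + 26*e^(t)*e^(t^2/2)

E[X^5] = d^5M/dt^5 |_{t=0} = 26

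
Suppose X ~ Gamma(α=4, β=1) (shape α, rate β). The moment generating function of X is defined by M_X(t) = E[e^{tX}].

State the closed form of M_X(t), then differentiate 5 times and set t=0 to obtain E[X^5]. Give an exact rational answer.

M_X(t) = (1 - t)^(-4)
M^(5)(t) = -6720/(t^9 - 9*t^8 + 36*t^7 - 84*t^6 + 126*t^5 - 126*t^4 + 84*t^3 - 36*t^2 + 9*t - 1)

E[X^5] = M^(5)(0) = 6720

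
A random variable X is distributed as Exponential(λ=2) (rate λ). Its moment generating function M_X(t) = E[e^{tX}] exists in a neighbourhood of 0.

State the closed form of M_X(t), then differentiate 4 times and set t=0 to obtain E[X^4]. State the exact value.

M_X(t) = 2/(2 - t)
D^4[M](t) = -48/(t^5 - 10*t^4 + 40*t^3 - 80*t^2 + 80*t - 32)

E[X^4] = D^4[M](0) = 3/2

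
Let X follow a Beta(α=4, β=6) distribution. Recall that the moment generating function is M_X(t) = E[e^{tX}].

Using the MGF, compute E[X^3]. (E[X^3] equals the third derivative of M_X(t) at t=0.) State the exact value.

M_X(t) = ₁F₁(4; 10; t)
dM/dt = 2*₁F₁(5; 11; t)/5
d^2M/dt^2 = 2*₁F₁(6; 12; t)/11
d^3M/dt^3 = ₁F₁(7; 13; t)/11

E[X^3] = d^3M/dt^3 |_{t=0} = 1/11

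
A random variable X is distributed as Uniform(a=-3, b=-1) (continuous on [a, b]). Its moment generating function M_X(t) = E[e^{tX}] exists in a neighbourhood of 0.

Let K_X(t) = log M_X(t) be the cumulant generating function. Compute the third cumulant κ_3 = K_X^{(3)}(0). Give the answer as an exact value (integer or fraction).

κ_3 = K′′′(0) = 0

M_X(t) = (e^(-t) - e^(-3*t))/(2*t)
K_X(t) = log M_X(t) = -log(t) + log(e^(-t) - e^(-3*t)) - log(2)
K′(t) = (-t*e^(2*t) + 3*t - e^(2*t) + 1)/(t*e^(2*t) - t)
K′′(t) = (-4*t^2*e^(2*t) + e^(4*t) - 2*e^(2*t) + 1)/(t^2*e^(4*t) - 2*t^2*e^(2*t) + t^2)
K′′′(t) = (8*t^3*e^(4*t) + 8*t^3*e^(2*t) - 2*e^(6*t) + 6*e^(4*t) - 6*e^(2*t) + 2)/(t^3*e^(6*t) - 3*t^3*e^(4*t) + 3*t^3*e^(2*t) - t^3)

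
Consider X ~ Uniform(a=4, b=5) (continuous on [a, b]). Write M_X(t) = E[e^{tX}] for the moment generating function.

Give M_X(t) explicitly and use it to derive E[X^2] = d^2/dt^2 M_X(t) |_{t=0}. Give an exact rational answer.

M_X(t) = (e^(5*t) - e^(4*t))/t
M′(t) = (5*t*e^(5*t) - 4*t*e^(4*t) - e^(5*t) + e^(4*t))/t^2
M′′(t) = (25*t^2*e^(5*t) - 16*t^2*e^(4*t) - 10*t*e^(5*t) + 8*t*e^(4*t) + 2*e^(5*t) - 2*e^(4*t))/t^3

E[X^2] = M′′(0) = 61/3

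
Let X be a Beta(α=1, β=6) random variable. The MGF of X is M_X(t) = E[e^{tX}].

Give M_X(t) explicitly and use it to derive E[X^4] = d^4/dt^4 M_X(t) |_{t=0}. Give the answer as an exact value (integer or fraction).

M_X(t) = ₁F₁(1; 7; t)
M′(t) = ₁F₁(2; 8; t)/7
M′′(t) = ₁F₁(3; 9; t)/28
M′′′(t) = ₁F₁(4; 10; t)/84
M′′′′(t) = ₁F₁(5; 11; t)/210

E[X^4] = M′′′′(0) = 1/210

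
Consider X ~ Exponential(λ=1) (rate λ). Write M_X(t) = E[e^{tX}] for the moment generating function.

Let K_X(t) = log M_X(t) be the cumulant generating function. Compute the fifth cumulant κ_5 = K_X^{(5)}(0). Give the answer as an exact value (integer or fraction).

M_X(t) = 1/(1 - t)
K_X(t) = log M_X(t) = -log(1 - t)
K^(5)(t) = -24/(t^5 - 5*t^4 + 10*t^3 - 10*t^2 + 5*t - 1)

κ_5 = K^(5)(0) = 24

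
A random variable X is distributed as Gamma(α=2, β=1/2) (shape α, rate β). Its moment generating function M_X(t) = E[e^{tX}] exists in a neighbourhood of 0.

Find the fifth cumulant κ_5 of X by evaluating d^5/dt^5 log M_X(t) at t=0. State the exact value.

M_X(t) = 1/(4*(1/2 - t)^2)
K_X(t) = log M_X(t) = -2*log(1/2 - t) - 2*log(2)
K^(5)(t) = -1536/(32*t^5 - 80*t^4 + 80*t^3 - 40*t^2 + 10*t - 1)

κ_5 = K^(5)(0) = 1536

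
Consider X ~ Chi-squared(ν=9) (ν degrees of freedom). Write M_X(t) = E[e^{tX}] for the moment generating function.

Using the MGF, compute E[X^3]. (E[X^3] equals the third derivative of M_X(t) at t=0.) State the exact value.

E[X^3] = M^(3)(0) = 1287

M_X(t) = (1 - 2*t)^(-9/2)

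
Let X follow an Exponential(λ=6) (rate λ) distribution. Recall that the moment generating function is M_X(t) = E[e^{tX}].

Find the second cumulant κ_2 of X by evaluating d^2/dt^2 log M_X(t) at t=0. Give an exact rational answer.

κ_2 = K′′(0) = 1/36

M_X(t) = 6/(6 - t)
K_X(t) = log M_X(t) = -log(6 - t) + log(6)
K′(t) = -1/(t - 6)
K′′(t) = 1/(t^2 - 12*t + 36)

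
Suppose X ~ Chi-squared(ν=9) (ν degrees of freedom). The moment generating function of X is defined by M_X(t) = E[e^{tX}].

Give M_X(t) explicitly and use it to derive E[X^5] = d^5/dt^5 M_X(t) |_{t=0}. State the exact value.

M_X(t) = (1 - 2*t)^(-9/2)

E[X^5] = M^(5)(0) = 328185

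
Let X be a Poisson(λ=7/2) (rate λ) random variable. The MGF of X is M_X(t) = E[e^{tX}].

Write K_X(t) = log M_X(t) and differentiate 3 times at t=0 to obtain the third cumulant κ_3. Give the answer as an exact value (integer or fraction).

κ_3 = d^3K/dt^3 |_{t=0} = 7/2

M_X(t) = e^(7*e^(t)/2 - 7/2)
K_X(t) = log M_X(t) = 7*e^(t)/2 - 7/2
dK/dt = 7*e^(t)/2
d^2K/dt^2 = 7*e^(t)/2
d^3K/dt^3 = 7*e^(t)/2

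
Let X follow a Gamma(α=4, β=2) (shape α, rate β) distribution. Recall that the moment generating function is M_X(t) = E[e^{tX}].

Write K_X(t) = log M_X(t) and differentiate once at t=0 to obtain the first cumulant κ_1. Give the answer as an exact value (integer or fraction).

M_X(t) = 16/(2 - t)^4
K_X(t) = log M_X(t) = -4*log(2 - t) + 4*log(2)
K^(1)(t) = -4/(t - 2)

κ_1 = K^(1)(0) = 2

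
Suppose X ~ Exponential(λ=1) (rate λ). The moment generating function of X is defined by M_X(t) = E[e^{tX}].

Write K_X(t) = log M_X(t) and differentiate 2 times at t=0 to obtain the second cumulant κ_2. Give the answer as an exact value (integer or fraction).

M_X(t) = 1/(1 - t)
K_X(t) = log M_X(t) = -log(1 - t)
dK/dt = -1/(t - 1)
d^2K/dt^2 = 1/(t^2 - 2*t + 1)

κ_2 = d^2K/dt^2 |_{t=0} = 1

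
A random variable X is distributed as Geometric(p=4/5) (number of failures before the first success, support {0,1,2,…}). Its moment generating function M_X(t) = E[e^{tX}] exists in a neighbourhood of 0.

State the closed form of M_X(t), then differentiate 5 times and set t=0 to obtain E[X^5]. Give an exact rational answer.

M_X(t) = 4/(5*(1 - e^(t)/5))
D^5[M](t) = (4*e^(5*t) + 520*e^(4*t) + 6600*e^(3*t) + 13000*e^(2*t) + 2500*e^(t))/(e^(6*t) - 30*e^(5*t) + 375*e^(4*t) - 2500*e^(3*t) + 9375*e^(2*t) - 18750*e^(t) + 15625)

E[X^5] = D^5[M](0) = 707/128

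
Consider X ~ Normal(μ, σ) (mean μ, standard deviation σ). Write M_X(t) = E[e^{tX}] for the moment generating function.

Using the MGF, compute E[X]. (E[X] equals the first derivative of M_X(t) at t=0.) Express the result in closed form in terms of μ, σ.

E[X] = M^(1)(0) = μ

M_X(t) = e^(μ*t + σ^2*t^2/2)
M^(1)(t) = μ*e^(μ*t)*e^(σ^2*t^2/2) + σ^2*t*e^(μ*t)*e^(σ^2*t^2/2)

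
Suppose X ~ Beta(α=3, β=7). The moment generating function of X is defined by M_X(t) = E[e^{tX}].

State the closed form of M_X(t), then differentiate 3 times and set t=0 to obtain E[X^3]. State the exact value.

E[X^3] = d^3M/dt^3 |_{t=0} = 1/22

M_X(t) = ₁F₁(3; 10; t)
dM/dt = 3*₁F₁(4; 11; t)/10
d^2M/dt^2 = 6*₁F₁(5; 12; t)/55
d^3M/dt^3 = ₁F₁(6; 13; t)/22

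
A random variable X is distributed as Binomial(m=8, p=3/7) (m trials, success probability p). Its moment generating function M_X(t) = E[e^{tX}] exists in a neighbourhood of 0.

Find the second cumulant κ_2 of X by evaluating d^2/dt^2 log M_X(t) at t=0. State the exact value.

M_X(t) = (3*e^(t)/7 + 4/7)^8
K_X(t) = log M_X(t) = 8*log(3*e^(t)/7 + 4/7)
K^(2)(t) = 96*e^(t)/(9*e^(2*t) + 24*e^(t) + 16)

κ_2 = K^(2)(0) = 96/49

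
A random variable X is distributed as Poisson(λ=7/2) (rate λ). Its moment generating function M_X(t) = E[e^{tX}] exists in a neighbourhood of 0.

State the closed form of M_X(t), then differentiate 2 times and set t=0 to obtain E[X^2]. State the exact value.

M_X(t) = e^(7*e^(t)/2 - 7/2)
M^(2)(t) = (49*e^(2*t)*e^(7*e^(t)/2) + 14*e^(t)*e^(7*e^(t)/2))*e^(-7/2)/4

E[X^2] = M^(2)(0) = 63/4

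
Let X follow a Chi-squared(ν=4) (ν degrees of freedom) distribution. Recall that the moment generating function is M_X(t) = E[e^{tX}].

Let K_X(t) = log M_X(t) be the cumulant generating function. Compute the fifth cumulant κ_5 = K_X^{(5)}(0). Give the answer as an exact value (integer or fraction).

κ_5 = D^5[K](0) = 1536

M_X(t) = (1 - 2*t)^(-2)
K_X(t) = log M_X(t) = -2*log(1 - 2*t)
D^5[K](t) = -1536/(32*t^5 - 80*t^4 + 80*t^3 - 40*t^2 + 10*t - 1)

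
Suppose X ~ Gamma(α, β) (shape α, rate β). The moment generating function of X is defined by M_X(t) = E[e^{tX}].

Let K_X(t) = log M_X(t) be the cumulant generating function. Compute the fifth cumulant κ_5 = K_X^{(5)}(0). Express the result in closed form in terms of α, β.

M_X(t) = (β/(β - t))^α
K_X(t) = log M_X(t) = α*(log(β) - log(β - t))
D^5[K](t) = -24*α/(-β^5 + 5*β^4*t - 10*β^3*t^2 + 10*β^2*t^3 - 5*β*t^4 + t^5)

κ_5 = D^5[K](0) = 24*α/β^5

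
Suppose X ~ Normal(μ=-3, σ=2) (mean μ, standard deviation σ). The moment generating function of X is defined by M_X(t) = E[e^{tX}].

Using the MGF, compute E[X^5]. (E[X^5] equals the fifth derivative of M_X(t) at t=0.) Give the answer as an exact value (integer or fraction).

E[X^5] = D^5[M](0) = -2043

M_X(t) = e^(2*t^2 - 3*t)
D^5[M](t) = (1024*t^5*e^(2*t^2) - 3840*t^4*e^(2*t^2) + 8320*t^3*e^(2*t^2) - 10080*t^2*e^(2*t^2) + 6900*t*e^(2*t^2) - 2043*e^(2*t^2))*e^(-3*t)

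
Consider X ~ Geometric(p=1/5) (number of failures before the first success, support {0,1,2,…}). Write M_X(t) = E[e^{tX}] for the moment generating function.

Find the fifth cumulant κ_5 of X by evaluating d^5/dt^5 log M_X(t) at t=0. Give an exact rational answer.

M_X(t) = 1/(5*(1 - 4*e^(t)/5))
K_X(t) = log M_X(t) = -log(1 - 4*e^(t)/5) - log(5)
K′(t) = -4*e^(t)/(4*e^(t) - 5)
K′′(t) = 20*e^(t)/(16*e^(2*t) - 40*e^(t) + 25)
K′′′(t) = (-80*e^(2*t) - 100*e^(t))/(64*e^(3*t) - 240*e^(2*t) + 300*e^(t) - 125)
K′′′′(t) = (320*e^(3*t) + 1600*e^(2*t) + 500*e^(t))/(256*e^(4*t) - 1280*e^(3*t) + 2400*e^(2*t) - 2000*e^(t) + 625)
K′′′′′(t) = (-1280*e^(4*t) - 17600*e^(3*t) - 22000*e^(2*t) - 2500*e^(t))/(1024*e^(5*t) - 6400*e^(4*t) + 16000*e^(3*t) - 20000*e^(2*t) + 12500*e^(t) - 3125)

κ_5 = K′′′′′(0) = 43380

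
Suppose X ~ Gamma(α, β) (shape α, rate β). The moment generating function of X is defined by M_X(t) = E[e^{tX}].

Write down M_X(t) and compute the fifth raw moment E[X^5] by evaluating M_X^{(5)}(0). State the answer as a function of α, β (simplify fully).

E[X^5] = M^(5)(0) = α*(α^4 + 10*α^3 + 35*α^2 + 50*α + 24)/β^5

M_X(t) = (β/(β - t))^α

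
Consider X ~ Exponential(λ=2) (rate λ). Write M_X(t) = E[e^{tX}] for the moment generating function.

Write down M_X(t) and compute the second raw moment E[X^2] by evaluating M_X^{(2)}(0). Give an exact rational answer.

E[X^2] = M^(2)(0) = 1/2

M_X(t) = 2/(2 - t)
M^(2)(t) = -4/(t^3 - 6*t^2 + 12*t - 8)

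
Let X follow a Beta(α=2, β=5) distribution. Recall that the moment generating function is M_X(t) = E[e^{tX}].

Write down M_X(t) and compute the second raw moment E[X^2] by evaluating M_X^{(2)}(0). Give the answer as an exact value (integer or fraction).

E[X^2] = M′′(0) = 3/28

M_X(t) = ₁F₁(2; 7; t)
M′(t) = 2*₁F₁(3; 8; t)/7
M′′(t) = 3*₁F₁(4; 9; t)/28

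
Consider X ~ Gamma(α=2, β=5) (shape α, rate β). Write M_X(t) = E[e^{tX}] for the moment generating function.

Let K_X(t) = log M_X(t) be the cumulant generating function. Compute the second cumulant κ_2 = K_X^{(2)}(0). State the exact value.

M_X(t) = 25/(5 - t)^2
K_X(t) = log M_X(t) = -2*log(5 - t) + 2*log(5)
dK/dt = -2/(t - 5)
d^2K/dt^2 = 2/(t^2 - 10*t + 25)

κ_2 = d^2K/dt^2 |_{t=0} = 2/25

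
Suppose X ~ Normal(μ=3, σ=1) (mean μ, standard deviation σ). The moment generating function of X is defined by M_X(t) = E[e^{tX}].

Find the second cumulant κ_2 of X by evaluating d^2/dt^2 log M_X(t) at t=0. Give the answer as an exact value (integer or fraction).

M_X(t) = e^(t^2/2 + 3*t)
K_X(t) = log M_X(t) = t^2/2 + 3*t
K′(t) = t + 3
K′′(t) = 1

κ_2 = K′′(0) = 1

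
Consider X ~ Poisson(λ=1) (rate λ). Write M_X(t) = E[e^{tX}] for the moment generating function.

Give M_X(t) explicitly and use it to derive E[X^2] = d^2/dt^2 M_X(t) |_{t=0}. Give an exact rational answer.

M_X(t) = e^(e^(t) - 1)
M^(2)(t) = (e^(2*t)*e^(e^(t)) + e^(t)*e^(e^(t)))*e^(-1)

E[X^2] = M^(2)(0) = 2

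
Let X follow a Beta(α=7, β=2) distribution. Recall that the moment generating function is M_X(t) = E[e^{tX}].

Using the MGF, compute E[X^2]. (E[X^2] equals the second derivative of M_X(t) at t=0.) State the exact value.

M_X(t) = ₁F₁(7; 9; t)
D^2[M](t) = 28*₁F₁(9; 11; t)/45

E[X^2] = D^2[M](0) = 28/45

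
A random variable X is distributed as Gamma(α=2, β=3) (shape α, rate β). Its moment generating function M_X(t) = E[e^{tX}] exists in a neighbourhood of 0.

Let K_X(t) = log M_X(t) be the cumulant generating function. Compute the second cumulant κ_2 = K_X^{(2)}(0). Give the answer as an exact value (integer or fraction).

κ_2 = K′′(0) = 2/9

M_X(t) = 9/(3 - t)^2
K_X(t) = log M_X(t) = -2*log(3 - t) + 2*log(3)
K′(t) = -2/(t - 3)
K′′(t) = 2/(t^2 - 6*t + 9)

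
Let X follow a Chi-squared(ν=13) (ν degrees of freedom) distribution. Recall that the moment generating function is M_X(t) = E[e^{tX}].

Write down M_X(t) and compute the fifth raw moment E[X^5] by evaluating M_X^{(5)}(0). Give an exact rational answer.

M_X(t) = (1 - 2*t)^(-13/2)

E[X^5] = M^(5)(0) = 1322685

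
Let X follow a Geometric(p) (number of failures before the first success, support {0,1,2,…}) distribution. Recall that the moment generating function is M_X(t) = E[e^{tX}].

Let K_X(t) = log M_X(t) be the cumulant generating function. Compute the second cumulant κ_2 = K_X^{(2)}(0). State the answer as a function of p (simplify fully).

κ_2 = K^(2)(0) = (1 - p)/p^2

M_X(t) = p/(-(1 - p)*e^(t) + 1)
K_X(t) = log M_X(t) = log(p) - log(-(1 - p)*e^(t) + 1)
K^(2)(t) = (-p*e^(t) + e^(t))/(p^2*e^(2*t) - 2*p*e^(2*t) + 2*p*e^(t) + e^(2*t) - 2*e^(t) + 1)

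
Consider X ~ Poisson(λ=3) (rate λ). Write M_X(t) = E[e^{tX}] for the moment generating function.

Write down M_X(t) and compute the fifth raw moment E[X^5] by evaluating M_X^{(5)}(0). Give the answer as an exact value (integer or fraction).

M_X(t) = e^(3*e^(t) - 3)
D^5[M](t) = (243*e^(5*t)*e^(3*e^(t)) + 810*e^(4*t)*e^(3*e^(t)) + 675*e^(3*t)*e^(3*e^(t)) + 135*e^(2*t)*e^(3*e^(t)) + 3*e^(t)*e^(3*e^(t)))*e^(-3)

E[X^5] = D^5[M](0) = 1866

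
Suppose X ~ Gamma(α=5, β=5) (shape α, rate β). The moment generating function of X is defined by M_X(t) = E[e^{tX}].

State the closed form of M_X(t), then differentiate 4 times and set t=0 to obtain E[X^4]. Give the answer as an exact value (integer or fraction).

E[X^4] = M^(4)(0) = 336/125

M_X(t) = 3125/(5 - t)^5
M^(4)(t) = -5250000/(t^9 - 45*t^8 + 900*t^7 - 10500*t^6 + 78750*t^5 - 393750*t^4 + 1312500*t^3 - 2812500*t^2 + 3515625*t - 1953125)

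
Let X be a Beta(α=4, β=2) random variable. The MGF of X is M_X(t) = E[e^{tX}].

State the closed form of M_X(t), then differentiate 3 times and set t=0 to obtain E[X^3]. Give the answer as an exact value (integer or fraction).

M_X(t) = ₁F₁(4; 6; t)
M^(3)(t) = 5*₁F₁(7; 9; t)/14

E[X^3] = M^(3)(0) = 5/14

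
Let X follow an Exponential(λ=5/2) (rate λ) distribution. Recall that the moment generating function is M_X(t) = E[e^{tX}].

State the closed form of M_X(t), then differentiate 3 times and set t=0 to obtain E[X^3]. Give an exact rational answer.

E[X^3] = d^3M/dt^3 |_{t=0} = 48/125

M_X(t) = 5/(2*(5/2 - t))
dM/dt = 10/(4*t^2 - 20*t + 25)
d^2M/dt^2 = -40/(8*t^3 - 60*t^2 + 150*t - 125)
d^3M/dt^3 = 240/(16*t^4 - 160*t^3 + 600*t^2 - 1000*t + 625)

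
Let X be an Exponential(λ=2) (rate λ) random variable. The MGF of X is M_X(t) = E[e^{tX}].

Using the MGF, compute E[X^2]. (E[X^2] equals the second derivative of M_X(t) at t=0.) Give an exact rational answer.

E[X^2] = M^(2)(0) = 1/2

M_X(t) = 2/(2 - t)
M^(2)(t) = -4/(t^3 - 6*t^2 + 12*t - 8)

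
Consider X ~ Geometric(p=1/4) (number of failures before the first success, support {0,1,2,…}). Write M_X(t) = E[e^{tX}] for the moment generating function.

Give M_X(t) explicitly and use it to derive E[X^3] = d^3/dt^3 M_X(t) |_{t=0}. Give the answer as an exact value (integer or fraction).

M_X(t) = 1/(4*(1 - 3*e^(t)/4))
dM/dt = 3*e^(t)/(9*e^(2*t) - 24*e^(t) + 16)
d^2M/dt^2 = (-9*e^(2*t) - 12*e^(t))/(27*e^(3*t) - 108*e^(2*t) + 144*e^(t) - 64)
d^3M/dt^3 = (27*e^(3*t) + 144*e^(2*t) + 48*e^(t))/(81*e^(4*t) - 432*e^(3*t) + 864*e^(2*t) - 768*e^(t) + 256)

E[X^3] = d^3M/dt^3 |_{t=0} = 219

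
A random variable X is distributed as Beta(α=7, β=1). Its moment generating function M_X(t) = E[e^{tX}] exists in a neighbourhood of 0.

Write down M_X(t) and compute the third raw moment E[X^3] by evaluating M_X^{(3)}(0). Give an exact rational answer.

E[X^3] = d^3M/dt^3 |_{t=0} = 7/10

M_X(t) = ₁F₁(7; 8; t)
dM/dt = 7*₁F₁(8; 9; t)/8
d^2M/dt^2 = 7*₁F₁(9; 10; t)/9
d^3M/dt^3 = 7*₁F₁(10; 11; t)/10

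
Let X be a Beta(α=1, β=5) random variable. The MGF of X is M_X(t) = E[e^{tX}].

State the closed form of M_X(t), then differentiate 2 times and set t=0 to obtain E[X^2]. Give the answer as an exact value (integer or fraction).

E[X^2] = M′′(0) = 1/21

M_X(t) = ₁F₁(1; 6; t)
M′(t) = ₁F₁(2; 7; t)/6
M′′(t) = ₁F₁(3; 8; t)/21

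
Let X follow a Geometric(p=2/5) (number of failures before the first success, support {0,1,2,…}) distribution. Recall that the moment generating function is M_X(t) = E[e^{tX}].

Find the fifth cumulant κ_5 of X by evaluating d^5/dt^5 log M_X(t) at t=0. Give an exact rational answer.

κ_5 = K′′′′′(0) = 690

M_X(t) = 2/(5*(1 - 3*e^(t)/5))
K_X(t) = log M_X(t) = -log(1 - 3*e^(t)/5) - log(5) + log(2)
K′(t) = -3*e^(t)/(3*e^(t) - 5)
K′′(t) = 15*e^(t)/(9*e^(2*t) - 30*e^(t) + 25)
K′′′(t) = (-45*e^(2*t) - 75*e^(t))/(27*e^(3*t) - 135*e^(2*t) + 225*e^(t) - 125)
K′′′′(t) = (135*e^(3*t) + 900*e^(2*t) + 375*e^(t))/(81*e^(4*t) - 540*e^(3*t) + 1350*e^(2*t) - 1500*e^(t) + 625)
K′′′′′(t) = (-405*e^(4*t) - 7425*e^(3*t) - 12375*e^(2*t) - 1875*e^(t))/(243*e^(5*t) - 2025*e^(4*t) + 6750*e^(3*t) - 11250*e^(2*t) + 9375*e^(t) - 3125)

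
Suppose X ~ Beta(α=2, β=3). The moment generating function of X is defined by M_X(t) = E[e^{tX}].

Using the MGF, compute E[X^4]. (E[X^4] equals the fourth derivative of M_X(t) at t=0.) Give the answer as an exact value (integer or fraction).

E[X^4] = M′′′′(0) = 1/14

M_X(t) = ₁F₁(2; 5; t)
M′(t) = 2*₁F₁(3; 6; t)/5
M′′(t) = ₁F₁(4; 7; t)/5
M′′′(t) = 4*₁F₁(5; 8; t)/35
M′′′′(t) = ₁F₁(6; 9; t)/14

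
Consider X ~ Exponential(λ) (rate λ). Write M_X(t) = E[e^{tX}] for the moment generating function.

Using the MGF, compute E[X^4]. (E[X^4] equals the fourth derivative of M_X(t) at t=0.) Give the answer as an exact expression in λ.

M_X(t) = λ/(λ - t)
M^(4)(t) = -24*λ/(-λ^5 + 5*λ^4*t - 10*λ^3*t^2 + 10*λ^2*t^3 - 5*λ*t^4 + t^5)

E[X^4] = M^(4)(0) = 24/λ^4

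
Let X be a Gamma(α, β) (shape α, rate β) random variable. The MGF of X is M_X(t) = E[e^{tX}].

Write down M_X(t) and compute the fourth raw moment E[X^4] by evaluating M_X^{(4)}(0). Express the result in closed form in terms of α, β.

M_X(t) = (β/(β - t))^α
dM/dt = -α*β^α*(1/(β - t))^α/(-β + t)
d^2M/dt^2 = (α^2*β^α*(1/(β - t))^α + α*β^α*(1/(β - t))^α)/(β^2 - 2*β*t + t^2)
d^3M/dt^3 = (-α^3*β^α*(1/(β - t))^α - 3*α^2*β^α*(1/(β - t))^α - 2*α*β^α*(1/(β - t))^α)/(-β^3 + 3*β^2*t - 3*β*t^2 + t^3)
d^4M/dt^4 = (α^4*β^α*(1/(β - t))^α + 6*α^3*β^α*(1/(β - t))^α + 11*α^2*β^α*(1/(β - t))^α + 6*α*β^α*(1/(β - t))^α)/(β^4 - 4*β^3*t + 6*β^2*t^2 - 4*β*t^3 + t^4)

E[X^4] = d^4M/dt^4 |_{t=0} = α*(α^3 + 6*α^2 + 11*α + 6)/β^4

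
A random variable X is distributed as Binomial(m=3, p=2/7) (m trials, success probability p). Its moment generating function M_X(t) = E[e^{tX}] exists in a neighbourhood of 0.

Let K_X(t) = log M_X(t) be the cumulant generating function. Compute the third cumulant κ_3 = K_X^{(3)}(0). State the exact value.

κ_3 = d^3K/dt^3 |_{t=0} = 90/343

M_X(t) = (2*e^(t)/7 + 5/7)^3
K_X(t) = log M_X(t) = 3*log(2*e^(t)/7 + 5/7)
dK/dt = 6*e^(t)/(2*e^(t) + 5)
d^2K/dt^2 = 30*e^(t)/(4*e^(2*t) + 20*e^(t) + 25)
d^3K/dt^3 = (-60*e^(2*t) + 150*e^(t))/(8*e^(3*t) + 60*e^(2*t) + 150*e^(t) + 125)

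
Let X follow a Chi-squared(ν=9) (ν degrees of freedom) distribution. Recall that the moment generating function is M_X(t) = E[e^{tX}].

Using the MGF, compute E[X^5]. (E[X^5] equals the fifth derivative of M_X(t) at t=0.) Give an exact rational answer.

M_X(t) = (1 - 2*t)^(-9/2)

E[X^5] = M^(5)(0) = 328185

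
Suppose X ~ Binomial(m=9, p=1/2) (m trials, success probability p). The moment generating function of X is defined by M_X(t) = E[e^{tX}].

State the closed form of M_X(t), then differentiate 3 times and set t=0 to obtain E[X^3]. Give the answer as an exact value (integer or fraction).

M_X(t) = (e^(t)/2 + 1/2)^9
M^(3)(t) = 729*e^(9*t)/512 + 9*e^(8*t) + 3087*e^(7*t)/128 + 567*e^(6*t)/16 + 7875*e^(5*t)/256 + 63*e^(4*t)/4 + 567*e^(3*t)/128 + 9*e^(2*t)/16 + 9*e^(t)/512

E[X^3] = M^(3)(0) = 243/2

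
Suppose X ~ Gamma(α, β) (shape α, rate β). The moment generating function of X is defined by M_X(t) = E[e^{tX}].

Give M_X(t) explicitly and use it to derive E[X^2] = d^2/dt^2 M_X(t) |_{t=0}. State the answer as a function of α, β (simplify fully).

M_X(t) = (β/(β - t))^α
dM/dt = -α*β^α*(1/(β - t))^α/(-β + t)
d^2M/dt^2 = (α^2*β^α*(1/(β - t))^α + α*β^α*(1/(β - t))^α)/(β^2 - 2*β*t + t^2)

E[X^2] = d^2M/dt^2 |_{t=0} = α*(α + 1)/β^2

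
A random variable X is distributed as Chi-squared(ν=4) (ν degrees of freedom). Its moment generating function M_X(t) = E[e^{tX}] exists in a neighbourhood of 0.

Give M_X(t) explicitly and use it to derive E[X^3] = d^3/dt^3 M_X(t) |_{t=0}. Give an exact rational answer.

M_X(t) = (1 - 2*t)^(-2)
M′(t) = -4/(8*t^3 - 12*t^2 + 6*t - 1)
M′′(t) = 24/(16*t^4 - 32*t^3 + 24*t^2 - 8*t + 1)
M′′′(t) = -192/(32*t^5 - 80*t^4 + 80*t^3 - 40*t^2 + 10*t - 1)

E[X^3] = M′′′(0) = 192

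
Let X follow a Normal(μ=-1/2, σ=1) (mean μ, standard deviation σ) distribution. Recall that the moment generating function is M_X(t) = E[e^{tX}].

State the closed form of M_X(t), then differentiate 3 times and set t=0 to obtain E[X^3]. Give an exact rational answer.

M_X(t) = e^(t^2/2 - t/2)
M′(t) = t*e^(-t/2)*e^(t^2/2) - e^(-t/2)*e^(t^2/2)/2
M′′(t) = (4*t^2*e^(t^2/2) - 4*t*e^(t^2/2) + 5*e^(t^2/2))*e^(-t/2)/4
M′′′(t) = (8*t^3*e^(t^2/2) - 12*t^2*e^(t^2/2) + 30*t*e^(t^2/2) - 13*e^(t^2/2))*e^(-t/2)/8

E[X^3] = M′′′(0) = -13/8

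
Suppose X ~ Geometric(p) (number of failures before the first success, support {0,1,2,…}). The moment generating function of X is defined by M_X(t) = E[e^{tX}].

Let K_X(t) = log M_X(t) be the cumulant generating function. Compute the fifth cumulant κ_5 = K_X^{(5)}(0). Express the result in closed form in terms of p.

M_X(t) = p/(-(1 - p)*e^(t) + 1)
K_X(t) = log M_X(t) = log(p) - log(-(1 - p)*e^(t) + 1)
K′(t) = (-p*e^(t) + e^(t))/(p*e^(t) - e^(t) + 1)
K′′(t) = (-p*e^(t) + e^(t))/(p^2*e^(2*t) - 2*p*e^(2*t) + 2*p*e^(t) + e^(2*t) - 2*e^(t) + 1)

κ_5 = K′′′′′(0) = (p^4 - 15*p^3 + 50*p^2 - 60*p + 24)/p^5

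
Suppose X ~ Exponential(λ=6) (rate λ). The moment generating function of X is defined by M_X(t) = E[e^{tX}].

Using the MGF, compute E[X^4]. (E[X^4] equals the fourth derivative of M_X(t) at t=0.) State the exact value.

M_X(t) = 6/(6 - t)
M^(4)(t) = -144/(t^5 - 30*t^4 + 360*t^3 - 2160*t^2 + 6480*t - 7776)

E[X^4] = M^(4)(0) = 1/54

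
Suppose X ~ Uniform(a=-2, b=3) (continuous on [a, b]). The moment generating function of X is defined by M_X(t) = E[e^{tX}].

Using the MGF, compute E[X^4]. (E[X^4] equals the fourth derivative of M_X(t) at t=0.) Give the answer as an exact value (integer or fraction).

E[X^4] = d^4M/dt^4 |_{t=0} = 11

M_X(t) = (e^(3*t) - e^(-2*t))/(5*t)
dM/dt = (3*t*e^(5*t) + 2*t - e^(5*t) + 1)*e^(-2*t)/(5*t^2)
d^2M/dt^2 = (9*t^2*e^(5*t) - 4*t^2 - 6*t*e^(5*t) - 4*t + 2*e^(5*t) - 2)*e^(-2*t)/(5*t^3)
d^3M/dt^3 = (27*t^3*e^(5*t) + 8*t^3 - 27*t^2*e^(5*t) + 12*t^2 + 18*t*e^(5*t) + 12*t - 6*e^(5*t) + 6)*e^(-2*t)/(5*t^4)
d^4M/dt^4 = (81*t^4*e^(5*t) - 16*t^4 - 108*t^3*e^(5*t) - 32*t^3 + 108*t^2*e^(5*t) - 48*t^2 - 72*t*e^(5*t) - 48*t + 24*e^(5*t) - 24)*e^(-2*t)/(5*t^5)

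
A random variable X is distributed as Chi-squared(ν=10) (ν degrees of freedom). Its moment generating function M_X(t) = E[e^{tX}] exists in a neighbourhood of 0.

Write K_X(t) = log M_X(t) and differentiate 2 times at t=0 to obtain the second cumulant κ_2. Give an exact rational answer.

M_X(t) = (1 - 2*t)^(-5)
K_X(t) = log M_X(t) = -5*log(1 - 2*t)
dK/dt = -10/(2*t - 1)
d^2K/dt^2 = 20/(4*t^2 - 4*t + 1)

κ_2 = d^2K/dt^2 |_{t=0} = 20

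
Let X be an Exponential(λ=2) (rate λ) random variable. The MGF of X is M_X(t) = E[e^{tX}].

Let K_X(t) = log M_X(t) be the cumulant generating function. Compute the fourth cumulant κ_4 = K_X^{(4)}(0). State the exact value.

κ_4 = d^4K/dt^4 |_{t=0} = 3/8

M_X(t) = 2/(2 - t)
K_X(t) = log M_X(t) = -log(2 - t) + log(2)
dK/dt = -1/(t - 2)
d^2K/dt^2 = 1/(t^2 - 4*t + 4)
d^3K/dt^3 = -2/(t^3 - 6*t^2 + 12*t - 8)
d^4K/dt^4 = 6/(t^4 - 8*t^3 + 24*t^2 - 32*t + 16)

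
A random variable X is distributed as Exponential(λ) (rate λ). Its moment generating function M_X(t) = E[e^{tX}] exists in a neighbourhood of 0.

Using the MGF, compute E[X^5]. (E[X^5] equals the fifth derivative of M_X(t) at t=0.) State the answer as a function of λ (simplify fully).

E[X^5] = M′′′′′(0) = 120/λ^5

M_X(t) = λ/(λ - t)
M′(t) = λ/(λ^2 - 2*λ*t + t^2)
M′′(t) = -2*λ/(-λ^3 + 3*λ^2*t - 3*λ*t^2 + t^3)
M′′′(t) = 6*λ/(λ^4 - 4*λ^3*t + 6*λ^2*t^2 - 4*λ*t^3 + t^4)
M′′′′(t) = -24*λ/(-λ^5 + 5*λ^4*t - 10*λ^3*t^2 + 10*λ^2*t^3 - 5*λ*t^4 + t^5)
M′′′′′(t) = 120*λ/(λ^6 - 6*λ^5*t + 15*λ^4*t^2 - 20*λ^3*t^3 + 15*λ^2*t^4 - 6*λ*t^5 + t^6)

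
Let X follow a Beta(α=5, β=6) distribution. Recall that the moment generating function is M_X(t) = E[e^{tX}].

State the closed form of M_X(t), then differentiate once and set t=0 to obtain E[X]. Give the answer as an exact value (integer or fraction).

E[X] = D[M](0) = 5/11

M_X(t) = ₁F₁(5; 11; t)
D[M](t) = 5*₁F₁(6; 12; t)/11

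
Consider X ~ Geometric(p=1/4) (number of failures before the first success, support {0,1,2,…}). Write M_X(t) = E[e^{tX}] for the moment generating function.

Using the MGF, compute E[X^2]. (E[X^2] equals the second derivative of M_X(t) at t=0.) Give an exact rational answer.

M_X(t) = 1/(4*(1 - 3*e^(t)/4))
M′(t) = 3*e^(t)/(9*e^(2*t) - 24*e^(t) + 16)
M′′(t) = (-9*e^(2*t) - 12*e^(t))/(27*e^(3*t) - 108*e^(2*t) + 144*e^(t) - 64)

E[X^2] = M′′(0) = 21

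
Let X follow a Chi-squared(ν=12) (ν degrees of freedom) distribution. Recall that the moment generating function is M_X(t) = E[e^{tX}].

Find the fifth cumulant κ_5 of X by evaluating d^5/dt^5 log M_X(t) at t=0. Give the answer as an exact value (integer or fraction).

κ_5 = K^(5)(0) = 4608

M_X(t) = (1 - 2*t)^(-6)
K_X(t) = log M_X(t) = -6*log(1 - 2*t)
K^(5)(t) = -4608/(32*t^5 - 80*t^4 + 80*t^3 - 40*t^2 + 10*t - 1)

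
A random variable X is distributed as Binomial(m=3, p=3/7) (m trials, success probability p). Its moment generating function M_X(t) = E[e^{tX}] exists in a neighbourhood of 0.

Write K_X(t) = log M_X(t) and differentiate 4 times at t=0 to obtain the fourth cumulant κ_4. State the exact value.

κ_4 = K′′′′(0) = -828/2401

M_X(t) = (3*e^(t)/7 + 4/7)^3
K_X(t) = log M_X(t) = 3*log(3*e^(t)/7 + 4/7)
K′(t) = 9*e^(t)/(3*e^(t) + 4)
K′′(t) = 36*e^(t)/(9*e^(2*t) + 24*e^(t) + 16)
K′′′(t) = (-108*e^(2*t) + 144*e^(t))/(27*e^(3*t) + 108*e^(2*t) + 144*e^(t) + 64)
K′′′′(t) = (324*e^(3*t) - 1728*e^(2*t) + 576*e^(t))/(81*e^(4*t) + 432*e^(3*t) + 864*e^(2*t) + 768*e^(t) + 256)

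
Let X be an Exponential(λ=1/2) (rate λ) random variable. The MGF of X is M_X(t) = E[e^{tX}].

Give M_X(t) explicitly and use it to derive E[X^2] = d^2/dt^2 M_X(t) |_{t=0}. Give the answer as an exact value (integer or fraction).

M_X(t) = 1/(2*(1/2 - t))
M′(t) = 2/(4*t^2 - 4*t + 1)
M′′(t) = -8/(8*t^3 - 12*t^2 + 6*t - 1)

E[X^2] = M′′(0) = 8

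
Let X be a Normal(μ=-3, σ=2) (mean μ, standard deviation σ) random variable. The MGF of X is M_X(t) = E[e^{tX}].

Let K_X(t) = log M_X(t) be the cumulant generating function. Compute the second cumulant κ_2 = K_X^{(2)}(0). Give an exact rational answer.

κ_2 = K′′(0) = 4

M_X(t) = e^(2*t^2 - 3*t)
K_X(t) = log M_X(t) = 2*t^2 - 3*t
K′(t) = 4*t - 3
K′′(t) = 4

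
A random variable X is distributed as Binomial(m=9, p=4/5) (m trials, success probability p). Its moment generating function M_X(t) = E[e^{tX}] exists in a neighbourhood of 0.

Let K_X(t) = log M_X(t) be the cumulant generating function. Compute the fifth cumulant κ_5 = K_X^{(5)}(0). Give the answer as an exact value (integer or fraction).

M_X(t) = (4*e^(t)/5 + 1/5)^9
K_X(t) = log M_X(t) = 9*log(4*e^(t)/5 + 1/5)
dK/dt = 36*e^(t)/(4*e^(t) + 1)
d^2K/dt^2 = 36*e^(t)/(16*e^(2*t) + 8*e^(t) + 1)
d^3K/dt^3 = (-144*e^(2*t) + 36*e^(t))/(64*e^(3*t) + 48*e^(2*t) + 12*e^(t) + 1)
d^4K/dt^4 = (576*e^(3*t) - 576*e^(2*t) + 36*e^(t))/(256*e^(4*t) + 256*e^(3*t) + 96*e^(2*t) + 16*e^(t) + 1)
d^5K/dt^5 = (-2304*e^(4*t) + 6336*e^(3*t) - 1584*e^(2*t) + 36*e^(t))/(1024*e^(5*t) + 1280*e^(4*t) + 640*e^(3*t) + 160*e^(2*t) + 20*e^(t) + 1)

κ_5 = d^5K/dt^5 |_{t=0} = 2484/3125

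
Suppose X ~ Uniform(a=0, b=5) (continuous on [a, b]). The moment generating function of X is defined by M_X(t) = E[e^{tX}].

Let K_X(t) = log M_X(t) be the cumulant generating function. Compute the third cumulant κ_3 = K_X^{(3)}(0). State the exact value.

κ_3 = K^(3)(0) = 0

M_X(t) = (e^(5*t) - 1)/(5*t)
K_X(t) = log M_X(t) = -log(t) + log(e^(5*t) - 1) - log(5)
K^(3)(t) = (125*t^3*e^(10*t) + 125*t^3*e^(5*t) - 2*e^(15*t) + 6*e^(10*t) - 6*e^(5*t) + 2)/(t^3*e^(15*t) - 3*t^3*e^(10*t) + 3*t^3*e^(5*t) - t^3)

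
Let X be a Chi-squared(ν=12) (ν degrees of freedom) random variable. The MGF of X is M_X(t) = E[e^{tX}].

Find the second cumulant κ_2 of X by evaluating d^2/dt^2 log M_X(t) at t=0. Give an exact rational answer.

M_X(t) = (1 - 2*t)^(-6)
K_X(t) = log M_X(t) = -6*log(1 - 2*t)
D^2[K](t) = 24/(4*t^2 - 4*t + 1)

κ_2 = D^2[K](0) = 24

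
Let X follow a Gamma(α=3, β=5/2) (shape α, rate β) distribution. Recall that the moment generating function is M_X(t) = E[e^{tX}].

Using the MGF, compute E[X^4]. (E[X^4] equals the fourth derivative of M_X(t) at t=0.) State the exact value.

E[X^4] = M^(4)(0) = 1152/125

M_X(t) = 125/(8*(5/2 - t)^3)
M^(4)(t) = -720000/(128*t^7 - 2240*t^6 + 16800*t^5 - 70000*t^4 + 175000*t^3 - 262500*t^2 + 218750*t - 78125)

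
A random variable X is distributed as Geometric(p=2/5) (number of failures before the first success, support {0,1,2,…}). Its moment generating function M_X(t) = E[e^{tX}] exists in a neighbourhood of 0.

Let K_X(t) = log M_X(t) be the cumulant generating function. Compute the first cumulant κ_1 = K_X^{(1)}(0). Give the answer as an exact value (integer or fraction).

M_X(t) = 2/(5*(1 - 3*e^(t)/5))
K_X(t) = log M_X(t) = -log(1 - 3*e^(t)/5) - log(5) + log(2)
K′(t) = -3*e^(t)/(3*e^(t) - 5)

κ_1 = K′(0) = 3/2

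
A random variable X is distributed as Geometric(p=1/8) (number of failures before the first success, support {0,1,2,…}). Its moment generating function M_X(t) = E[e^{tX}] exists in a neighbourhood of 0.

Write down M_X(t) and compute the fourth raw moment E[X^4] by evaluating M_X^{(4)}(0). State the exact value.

M_X(t) = 1/(8*(1 - 7*e^(t)/8))
D^4[M](t) = (-2401*e^(4*t) - 30184*e^(3*t) - 34496*e^(2*t) - 3584*e^(t))/(16807*e^(5*t) - 96040*e^(4*t) + 219520*e^(3*t) - 250880*e^(2*t) + 143360*e^(t) - 32768)

E[X^4] = D^4[M](0) = 70665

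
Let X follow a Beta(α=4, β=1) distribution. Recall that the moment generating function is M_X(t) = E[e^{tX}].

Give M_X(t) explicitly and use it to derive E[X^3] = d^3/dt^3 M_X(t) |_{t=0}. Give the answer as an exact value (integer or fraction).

M_X(t) = ₁F₁(4; 5; t)
M^(3)(t) = 4*₁F₁(7; 8; t)/7

E[X^3] = M^(3)(0) = 4/7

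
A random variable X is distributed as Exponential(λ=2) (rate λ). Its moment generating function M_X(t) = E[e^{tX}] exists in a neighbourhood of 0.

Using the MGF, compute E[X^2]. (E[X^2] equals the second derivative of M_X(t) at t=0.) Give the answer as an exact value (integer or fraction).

E[X^2] = D^2[M](0) = 1/2

M_X(t) = 2/(2 - t)
D^2[M](t) = -4/(t^3 - 6*t^2 + 12*t - 8)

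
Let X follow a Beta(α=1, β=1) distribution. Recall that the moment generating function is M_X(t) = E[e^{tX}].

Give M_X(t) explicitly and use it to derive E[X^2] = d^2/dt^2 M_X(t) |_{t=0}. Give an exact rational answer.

M_X(t) = ₁F₁(1; 2; t)
dM/dt = ₁F₁(2; 3; t)/2
d^2M/dt^2 = ₁F₁(3; 4; t)/3

E[X^2] = d^2M/dt^2 |_{t=0} = 1/3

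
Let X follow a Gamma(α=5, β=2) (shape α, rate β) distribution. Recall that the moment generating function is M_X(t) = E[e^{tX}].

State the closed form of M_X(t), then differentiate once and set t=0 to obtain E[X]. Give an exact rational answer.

M_X(t) = 32/(2 - t)^5
dM/dt = 160/(t^6 - 12*t^5 + 60*t^4 - 160*t^3 + 240*t^2 - 192*t + 64)

E[X] = dM/dt |_{t=0} = 5/2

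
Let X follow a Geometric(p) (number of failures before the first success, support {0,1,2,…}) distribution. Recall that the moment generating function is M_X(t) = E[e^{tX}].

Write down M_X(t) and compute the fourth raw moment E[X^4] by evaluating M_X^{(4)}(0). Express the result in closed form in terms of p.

E[X^4] = M^(4)(0) = 1 - 15/p + 50/p^2 - 60/p^3 + 24/p^4

M_X(t) = p/(-(1 - p)*e^(t) + 1)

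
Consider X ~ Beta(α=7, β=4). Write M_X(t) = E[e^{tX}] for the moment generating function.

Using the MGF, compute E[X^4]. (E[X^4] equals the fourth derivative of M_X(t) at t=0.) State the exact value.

E[X^4] = D^4[M](0) = 30/143

M_X(t) = ₁F₁(7; 11; t)
D^4[M](t) = 30*₁F₁(11; 15; t)/143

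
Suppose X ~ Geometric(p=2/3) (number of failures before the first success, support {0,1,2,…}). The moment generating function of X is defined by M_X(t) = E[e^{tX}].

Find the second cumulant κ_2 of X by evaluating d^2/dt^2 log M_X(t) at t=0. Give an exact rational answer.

κ_2 = d^2K/dt^2 |_{t=0} = 3/4

M_X(t) = 2/(3*(1 - e^(t)/3))
K_X(t) = log M_X(t) = -log(1 - e^(t)/3) - log(3) + log(2)
dK/dt = -e^(t)/(e^(t) - 3)
d^2K/dt^2 = 3*e^(t)/(e^(2*t) - 6*e^(t) + 9)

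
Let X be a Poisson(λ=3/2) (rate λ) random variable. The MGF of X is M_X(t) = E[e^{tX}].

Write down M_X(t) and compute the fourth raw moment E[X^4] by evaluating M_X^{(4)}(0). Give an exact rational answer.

E[X^4] = D^4[M](0) = 681/16

M_X(t) = e^(3*e^(t)/2 - 3/2)
D^4[M](t) = (81*e^(4*t)*e^(3*e^(t)/2) + 324*e^(3*t)*e^(3*e^(t)/2) + 252*e^(2*t)*e^(3*e^(t)/2) + 24*e^(t)*e^(3*e^(t)/2))*e^(-3/2)/16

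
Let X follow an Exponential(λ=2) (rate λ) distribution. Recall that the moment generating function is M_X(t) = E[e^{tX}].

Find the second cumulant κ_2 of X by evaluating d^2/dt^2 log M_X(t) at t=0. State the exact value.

M_X(t) = 2/(2 - t)
K_X(t) = log M_X(t) = -log(2 - t) + log(2)
dK/dt = -1/(t - 2)
d^2K/dt^2 = 1/(t^2 - 4*t + 4)

κ_2 = d^2K/dt^2 |_{t=0} = 1/4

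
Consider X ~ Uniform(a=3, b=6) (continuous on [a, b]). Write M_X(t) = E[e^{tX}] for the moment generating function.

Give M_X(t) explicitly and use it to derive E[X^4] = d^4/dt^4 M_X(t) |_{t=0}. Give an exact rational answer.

E[X^4] = D^4[M](0) = 2511/5

M_X(t) = (e^(6*t) - e^(3*t))/(3*t)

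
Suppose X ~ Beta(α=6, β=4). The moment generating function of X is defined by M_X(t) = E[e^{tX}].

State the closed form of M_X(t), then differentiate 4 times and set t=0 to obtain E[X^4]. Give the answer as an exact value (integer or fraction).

E[X^4] = M^(4)(0) = 126/715

M_X(t) = ₁F₁(6; 10; t)
M^(4)(t) = 126*₁F₁(10; 14; t)/715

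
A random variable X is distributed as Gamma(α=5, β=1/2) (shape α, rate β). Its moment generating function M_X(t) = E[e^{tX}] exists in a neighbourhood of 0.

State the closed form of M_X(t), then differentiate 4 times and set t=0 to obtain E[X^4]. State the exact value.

M_X(t) = 1/(32*(1/2 - t)^5)
M^(4)(t) = -26880/(512*t^9 - 2304*t^8 + 4608*t^7 - 5376*t^6 + 4032*t^5 - 2016*t^4 + 672*t^3 - 144*t^2 + 18*t - 1)

E[X^4] = M^(4)(0) = 26880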